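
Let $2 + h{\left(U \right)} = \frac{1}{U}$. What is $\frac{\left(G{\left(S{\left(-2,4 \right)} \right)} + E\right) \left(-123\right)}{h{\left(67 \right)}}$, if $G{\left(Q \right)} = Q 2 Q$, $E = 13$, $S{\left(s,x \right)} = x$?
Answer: $\frac{370845}{133} \approx 2788.3$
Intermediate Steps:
$G{\left(Q \right)} = 2 Q^{2}$ ($G{\left(Q \right)} = 2 Q Q = 2 Q^{2}$)
$h{\left(U \right)} = -2 + \frac{1}{U}$
$\frac{\left(G{\left(S{\left(-2,4 \right)} \right)} + E\right) \left(-123\right)}{h{\left(67 \right)}} = \frac{\left(2 \cdot 4^{2} + 13\right) \left(-123\right)}{-2 + \frac{1}{67}} = \frac{\left(2 \cdot 16 + 13\right) \left(-123\right)}{-2 + \frac{1}{67}} = \frac{\left(32 + 13\right) \left(-123\right)}{- \frac{133}{67}} = 45 \left(-123\right) \left(- \frac{67}{133}\right) = \left(-5535\right) \left(- \frac{67}{133}\right) = \frac{370845}{133}$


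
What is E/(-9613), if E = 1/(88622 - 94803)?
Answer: 1/59417953 ≈ 1.6830e-8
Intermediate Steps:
E = -1/6181 (E = 1/(-6181) = -1/6181 ≈ -0.00016179)
E/(-9613) = -1/6181/(-9613) = -1/6181*(-1/9613) = 1/59417953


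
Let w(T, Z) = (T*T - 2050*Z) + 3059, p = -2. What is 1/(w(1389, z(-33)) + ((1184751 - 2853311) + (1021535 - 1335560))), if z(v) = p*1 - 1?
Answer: -1/44055 ≈ -2.2699e-5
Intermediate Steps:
z(v) = -3 (z(v) = -2*1 - 1 = -2 - 1 = -3)
w(T, Z) = 3059 + T² - 2050*Z (w(T, Z) = (T² - 2050*Z) + 3059 = 3059 + T² - 2050*Z)
1/(w(1389, z(-33)) + ((1184751 - 2853311) + (1021535 - 1335560))) = 1/((3059 + 1389² - 2050*(-3)) + ((1184751 - 2853311) + (1021535 - 1335560))) = 1/((3059 + 1929321 + 6150) + (-1668560 - 314025)) = 1/(1938530 - 1982585) = 1/(-44055) = -1/44055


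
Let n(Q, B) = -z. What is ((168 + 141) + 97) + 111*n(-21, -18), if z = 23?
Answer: -2147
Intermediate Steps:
n(Q, B) = -23 (n(Q, B) = -1*23 = -23)
((168 + 141) + 97) + 111*n(-21, -18) = ((168 + 141) + 97) + 111*(-23) = (309 + 97) - 2553 = 406 - 2553 = -2147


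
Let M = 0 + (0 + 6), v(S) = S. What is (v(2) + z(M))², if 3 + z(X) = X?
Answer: 25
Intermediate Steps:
M = 6 (M = 0 + 6 = 6)
z(X) = -3 + X
(v(2) + z(M))² = (2 + (-3 + 6))² = (2 + 3)² = 5² = 25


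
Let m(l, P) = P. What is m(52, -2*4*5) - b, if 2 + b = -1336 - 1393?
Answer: 2691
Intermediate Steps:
b = -2731 (b = -2 + (-1336 - 1393) = -2 - 2729 = -2731)
m(52, -2*4*5) - b = -2*4*5 - 1*(-2731) = -8*5 + 2731 = -40 + 2731 = 2691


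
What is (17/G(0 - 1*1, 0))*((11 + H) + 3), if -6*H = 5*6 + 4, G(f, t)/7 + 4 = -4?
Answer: -425/168 ≈ -2.5298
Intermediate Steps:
G(f, t) = -56 (G(f, t) = -28 + 7*(-4) = -28 - 28 = -56)
H = -17/3 (H = -(5*6 + 4)/6 = -(30 + 4)/6 = -⅙*34 = -17/3 ≈ -5.6667)
(17/G(0 - 1*1, 0))*((11 + H) + 3) = (17/(-56))*((11 - 17/3) + 3) = (17*(-1/56))*(16/3 + 3) = -17/56*25/3 = -425/168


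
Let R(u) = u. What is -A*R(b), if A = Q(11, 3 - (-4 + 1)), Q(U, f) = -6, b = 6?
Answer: 36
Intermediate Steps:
A = -6
-A*R(b) = -(-6)*6 = -1*(-36) = 36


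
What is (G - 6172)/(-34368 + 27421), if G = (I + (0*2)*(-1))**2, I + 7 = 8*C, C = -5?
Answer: 3963/6947 ≈ 0.57046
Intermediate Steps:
I = -47 (I = -7 + 8*(-5) = -7 - 40 = -47)
G = 2209 (G = (-47 + (0*2)*(-1))**2 = (-47 + 0*(-1))**2 = (-47 + 0)**2 = (-47)**2 = 2209)
(G - 6172)/(-34368 + 27421) = (2209 - 6172)/(-34368 + 27421) = -3963/(-6947) = -3963*(-1/6947) = 3963/6947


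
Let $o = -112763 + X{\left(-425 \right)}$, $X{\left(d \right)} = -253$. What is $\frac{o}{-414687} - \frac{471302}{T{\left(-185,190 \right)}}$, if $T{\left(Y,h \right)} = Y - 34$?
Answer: $\frac{65155854326}{30272151} \approx 2152.3$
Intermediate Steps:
$T{\left(Y,h \right)} = -34 + Y$
$o = -113016$ ($o = -112763 - 253 = -113016$)
$\frac{o}{-414687} - \frac{471302}{T{\left(-185,190 \right)}} = - \frac{113016}{-414687} - \frac{471302}{-34 - 185} = \left(-113016\right) \left(- \frac{1}{414687}\right) - \frac{471302}{-219} = \frac{37672}{138229} - - \frac{471302}{219} = \frac{37672}{138229} + \frac{471302}{219} = \frac{65155854326}{30272151}$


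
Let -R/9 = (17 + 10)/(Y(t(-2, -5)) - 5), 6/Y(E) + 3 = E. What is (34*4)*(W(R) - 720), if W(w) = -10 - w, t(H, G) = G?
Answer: -2415632/23 ≈ -1.0503e+5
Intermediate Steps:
Y(E) = 6/(-3 + E)
R = 972/23 (R = -9*(17 + 10)/(6/(-3 - 5) - 5) = -243/(6/(-8) - 5) = -243/(6*(-1/8) - 5) = -243/(-3/4 - 5) = -243/(-23/4) = -243*(-4)/23 = -9*(-108/23) = 972/23 ≈ 42.261)
(34*4)*(W(R) - 720) = (34*4)*((-10 - 1*972/23) - 720) = 136*((-10 - 972/23) - 720) = 136*(-1202/23 - 720) = 136*(-17762/23) = -2415632/23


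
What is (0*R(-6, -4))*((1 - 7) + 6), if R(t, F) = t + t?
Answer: 0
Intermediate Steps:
R(t, F) = 2*t
(0*R(-6, -4))*((1 - 7) + 6) = (0*(2*(-6)))*((1 - 7) + 6) = (0*(-12))*(-6 + 6) = 0*0 = 0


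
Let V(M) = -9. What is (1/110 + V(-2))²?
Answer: 978121/12100 ≈ 80.836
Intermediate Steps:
(1/110 + V(-2))² = (1/110 - 9)² = (-989/110)² = 978121/12100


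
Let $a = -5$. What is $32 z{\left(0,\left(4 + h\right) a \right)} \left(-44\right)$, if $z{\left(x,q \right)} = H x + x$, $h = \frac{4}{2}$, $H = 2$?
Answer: $0$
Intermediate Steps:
$h = 2$ ($h = 4 \cdot \frac{1}{2} = 2$)
$z{\left(x,q \right)} = 3 x$ ($z{\left(x,q \right)} = 2 x + x = 3 x$)
$32 z{\left(0,\left(4 + h\right) a \right)} \left(-44\right) = 32 \cdot 3 \cdot 0 \left(-44\right) = 32 \cdot 0 \left(-44\right) = 0 \left(-44\right) = 0$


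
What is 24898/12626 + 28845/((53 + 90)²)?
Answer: 7401154/2188043 ≈ 3.3825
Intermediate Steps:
24898/12626 + 28845/((53 + 90)²) = 24898*(1/12626) + 28845/(143²) = 211/107 + 28845/20449 = 7401154/2188043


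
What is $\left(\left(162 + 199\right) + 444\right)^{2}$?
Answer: $648025$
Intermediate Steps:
$\left(\left(162 + 199\right) + 444\right)^{2} = \left(361 + 444\right)^{2} = 805^{2} = 648025$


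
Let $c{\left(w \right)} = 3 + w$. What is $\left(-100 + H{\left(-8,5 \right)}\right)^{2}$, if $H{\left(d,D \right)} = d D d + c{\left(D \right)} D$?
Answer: $67600$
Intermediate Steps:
$H{\left(d,D \right)} = D d^{2} + D \left(3 + D\right)$ ($H{\left(d,D \right)} = d D d + \left(3 + D\right) D = D d d + D \left(3 + D\right) = D d^{2} + D \left(3 + D\right)$)
$\left(-100 + H{\left(-8,5 \right)}\right)^{2} = \left(-100 + 5 \left(3 + 5 + \left(-8\right)^{2}\right)\right)^{2} = \left(-100 + 5 \left(3 + 5 + 64\right)\right)^{2} = \left(-100 + 5 \cdot 72\right)^{2} = \left(-100 + 360\right)^{2} = 260^{2} = 67600$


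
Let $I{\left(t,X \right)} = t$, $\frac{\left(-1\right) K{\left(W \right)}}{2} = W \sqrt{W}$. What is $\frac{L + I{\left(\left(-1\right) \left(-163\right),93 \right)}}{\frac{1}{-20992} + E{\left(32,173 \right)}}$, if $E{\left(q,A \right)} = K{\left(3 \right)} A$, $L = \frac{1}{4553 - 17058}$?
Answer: $\frac{1043616768}{434433629371760335} - \frac{22740092115222528 \sqrt{3}}{434433629371760335} \approx -0.090663$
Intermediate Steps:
$K{\left(W \right)} = - 2 W^{\frac{3}{2}}$ ($K{\left(W \right)} = - 2 W \sqrt{W} = - 2 W^{\frac{3}{2}}$)
$L = - \frac{1}{12505}$ ($L = \frac{1}{-12505} = - \frac{1}{12505} \approx -7.9968 \cdot 10^{-5}$)
$E{\left(q,A \right)} = - 6 A \sqrt{3}$ ($E{\left(q,A \right)} = - 2 \cdot 3^{\frac{3}{2}} A = - 2 \cdot 3 \sqrt{3} A = - 6 \sqrt{3} A = - 6 A \sqrt{3}$)
$\frac{L + I{\left(\left(-1\right) \left(-163\right),93 \right)}}{\frac{1}{-20992} + E{\left(32,173 \right)}} = \frac{- \frac{1}{12505} - -163}{\frac{1}{-20992} - 1038 \sqrt{3}} = \frac{- \frac{1}{12505} + 163}{- \frac{1}{20992} - 1038 \sqrt{3}} = \frac{2038314}{12505 \left(- \frac{1}{20992} - 1038 \sqrt{3}\right)}$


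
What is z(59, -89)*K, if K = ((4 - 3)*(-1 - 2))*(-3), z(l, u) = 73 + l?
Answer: 1188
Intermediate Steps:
K = 9 (K = (1*(-3))*(-3) = -3*(-3) = 9)
z(59, -89)*K = (73 + 59)*9 = 132*9 = 1188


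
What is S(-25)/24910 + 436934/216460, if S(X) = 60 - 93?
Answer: 271922069/134800465 ≈ 2.0172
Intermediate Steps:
S(X) = -33
S(-25)/24910 + 436934/216460 = -33/24910 + 436934/216460 = -33*1/24910 + 436934*(1/216460) = -33/24910 + 218467/108230 = 271922069/134800465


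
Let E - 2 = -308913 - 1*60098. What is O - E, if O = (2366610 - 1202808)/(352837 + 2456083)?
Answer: 518258962041/1404460 ≈ 3.6901e+5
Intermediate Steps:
E = -369009 (E = 2 + (-308913 - 1*60098) = 2 + (-308913 - 60098) = 2 - 369011 = -369009)
O = 581901/1404460 (O = 1163802/2808920 = 1163802*(1/2808920) = 581901/1404460 ≈ 0.41432)
O - E = 581901/1404460 - 1*(-369009) = 581901/1404460 + 369009 = 518258962041/1404460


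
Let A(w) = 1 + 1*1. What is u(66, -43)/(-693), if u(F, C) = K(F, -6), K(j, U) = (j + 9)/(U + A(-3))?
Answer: 25/924 ≈ 0.027056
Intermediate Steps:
A(w) = 2 (A(w) = 1 + 1 = 2)
K(j, U) = (9 + j)/(2 + U) (K(j, U) = (j + 9)/(U + 2) = (9 + j)/(2 + U))
u(F, C) = -9/4 - F/4 (u(F, C) = (9 + F)/(2 - 6) = (9 + F)/(-4) = -(9 + F)/4 = -9/4 - F/4)
u(66, -43)/(-693) = (-9/4 - 1/4*66)/(-693) = (-9/4 - 33/2)*(-1/693) = -75/4*(-1/693) = 25/924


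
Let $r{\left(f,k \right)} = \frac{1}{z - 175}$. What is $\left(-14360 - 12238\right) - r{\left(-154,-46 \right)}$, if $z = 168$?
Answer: $- \frac{186185}{7} \approx -26598.0$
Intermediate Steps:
$r{\left(f,k \right)} = - \frac{1}{7}$ ($r{\left(f,k \right)} = \frac{1}{168 - 175} = \frac{1}{-7} = - \frac{1}{7}$)
$\left(-14360 - 12238\right) - r{\left(-154,-46 \right)} = \left(-14360 - 12238\right) - - \frac{1}{7} = -26598 + \frac{1}{7} = - \frac{186185}{7}$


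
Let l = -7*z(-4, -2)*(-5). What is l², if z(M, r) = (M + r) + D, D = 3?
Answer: 11025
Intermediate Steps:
z(M, r) = 3 + M + r (z(M, r) = (M + r) + 3 = 3 + M + r)
l = -105 (l = -7*(3 - 4 - 2)*(-5) = -7*(-3)*(-5) = 21*(-5) = -105)
l² = (-105)² = 11025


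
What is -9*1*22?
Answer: -198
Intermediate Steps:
-9*1*22 = -9*22 = -198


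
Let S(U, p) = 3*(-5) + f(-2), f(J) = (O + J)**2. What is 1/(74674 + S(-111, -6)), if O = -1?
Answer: 1/74668 ≈ 1.3393e-5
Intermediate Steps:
f(J) = (-1 + J)**2
S(U, p) = -6 (S(U, p) = 3*(-5) + (-1 - 2)**2 = -15 + (-3)**2 = -15 + 9 = -6)
1/(74674 + S(-111, -6)) = 1/(74674 - 6) = 1/74668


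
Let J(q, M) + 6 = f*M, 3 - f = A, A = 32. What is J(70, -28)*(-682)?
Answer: -549692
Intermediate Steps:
f = -29 (f = 3 - 1*32 = 3 - 32 = -29)
J(q, M) = -6 - 29*M
J(70, -28)*(-682) = (-6 - 29*(-28))*(-682) = (-6 + 812)*(-682) = 806*(-682) = -549692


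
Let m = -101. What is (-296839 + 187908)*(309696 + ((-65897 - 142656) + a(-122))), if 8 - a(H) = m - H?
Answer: -11016192030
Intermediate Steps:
a(H) = 109 + H (a(H) = 8 - (-101 - H) = 8 + (101 + H) = 109 + H)
(-296839 + 187908)*(309696 + ((-65897 - 142656) + a(-122))) = (-296839 + 187908)*(309696 + ((-65897 - 142656) + (109 - 122))) = -108931*(309696 + (-208553 - 13)) = -108931*(309696 - 208566) = -108931*101130 = -11016192030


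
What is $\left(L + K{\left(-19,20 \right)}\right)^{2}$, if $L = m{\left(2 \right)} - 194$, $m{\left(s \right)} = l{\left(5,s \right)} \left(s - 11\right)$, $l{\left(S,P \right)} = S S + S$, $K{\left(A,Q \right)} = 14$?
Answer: $202500$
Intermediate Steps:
$l{\left(S,P \right)} = S + S^{2}$ ($l{\left(S,P \right)} = S^{2} + S = S + S^{2}$)
$m{\left(s \right)} = -330 + 30 s$ ($m{\left(s \right)} = 5 \left(1 + 5\right) \left(s - 11\right) = 5 \cdot 6 \left(-11 + s\right) = 30 \left(-11 + s\right) = -330 + 30 s$)
$L = -464$ ($L = \left(-330 + 30 \cdot 2\right) - 194 = \left(-330 + 60\right) - 194 = -270 - 194 = -464$)
$\left(L + K{\left(-19,20 \right)}\right)^{2} = \left(-464 + 14\right)^{2} = \left(-450\right)^{2} = 202500$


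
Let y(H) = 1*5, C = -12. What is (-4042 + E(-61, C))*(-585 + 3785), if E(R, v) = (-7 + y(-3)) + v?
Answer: -12979200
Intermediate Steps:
y(H) = 5
E(R, v) = -2 + v (E(R, v) = (-7 + 5) + v = -2 + v)
(-4042 + E(-61, C))*(-585 + 3785) = (-4042 + (-2 - 12))*(-585 + 3785) = (-4042 - 14)*3200 = -4056*3200 = -12979200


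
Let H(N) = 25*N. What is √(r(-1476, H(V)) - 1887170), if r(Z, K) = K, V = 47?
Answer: 3*I*√209555 ≈ 1373.3*I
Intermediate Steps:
√(r(-1476, H(V)) - 1887170) = √(25*47 - 1887170) = √(1175 - 1887170) = √(-1885995) = 3*I*√209555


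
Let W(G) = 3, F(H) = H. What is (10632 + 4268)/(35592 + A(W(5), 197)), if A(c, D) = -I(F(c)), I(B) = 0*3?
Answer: 3725/8898 ≈ 0.41863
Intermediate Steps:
I(B) = 0
A(c, D) = 0 (A(c, D) = -1*0 = 0)
(10632 + 4268)/(35592 + A(W(5), 197)) = (10632 + 4268)/(35592 + 0) = 14900/35592 = 14900*(1/35592) = 3725/8898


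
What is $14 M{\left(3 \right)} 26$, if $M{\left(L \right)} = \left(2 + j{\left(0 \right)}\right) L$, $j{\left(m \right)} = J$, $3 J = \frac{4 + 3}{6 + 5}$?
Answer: $\frac{26572}{11} \approx 2415.6$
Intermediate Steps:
$J = \frac{7}{33}$ ($J = \frac{\left(4 + 3\right) \frac{1}{6 + 5}}{3} = \frac{7 \cdot \frac{1}{11}}{3} = \frac{1}{3} \cdot \frac{7}{11} = \frac{7}{33} \approx 0.21212$)
$j{\left(m \right)} = \frac{7}{33}$
$M{\left(L \right)} = \frac{73 L}{33}$ ($M{\left(L \right)} = \left(2 + \frac{7}{33}\right) L = \frac{73 L}{33}$)
$14 M{\left(3 \right)} 26 = 14 \cdot \frac{73}{33} \cdot 3 \cdot 26 = 14 \cdot \frac{73}{11} \cdot 26 = \frac{1022}{11} \cdot 26 = \frac{26572}{11}$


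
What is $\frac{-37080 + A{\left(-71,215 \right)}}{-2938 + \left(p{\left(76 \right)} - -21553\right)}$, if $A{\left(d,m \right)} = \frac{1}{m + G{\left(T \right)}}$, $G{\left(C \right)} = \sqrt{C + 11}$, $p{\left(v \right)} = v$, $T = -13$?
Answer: $\frac{- 37080 \sqrt{2} + 7972199 i}{18691 \left(\sqrt{2} - 215 i\right)} \approx -1.9838 - 1.6407 \cdot 10^{-9} i$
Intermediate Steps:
$G{\left(C \right)} = \sqrt{11 + C}$
$A{\left(d,m \right)} = \frac{1}{m + i \sqrt{2}}$ ($A{\left(d,m \right)} = \frac{1}{m + \sqrt{11 - 13}} = \frac{1}{m + \sqrt{-2}} = \frac{1}{m + i \sqrt{2}}$)
$\frac{-37080 + A{\left(-71,215 \right)}}{-2938 + \left(p{\left(76 \right)} - -21553\right)} = \frac{-37080 + \frac{1}{215 + i \sqrt{2}}}{-2938 + \left(76 - -21553\right)} = \frac{-37080 + \frac{1}{215 + i \sqrt{2}}}{-2938 + \left(76 + 21553\right)} = \frac{-37080 + \frac{1}{215 + i \sqrt{2}}}{-2938 + 21629} = \frac{-37080 + \frac{1}{215 + i \sqrt{2}}}{18691} = \left(-37080 + \frac{1}{215 + i \sqrt{2}}\right) \frac{1}{18691} = - \frac{37080}{18691} + \frac{1}{18691 \left(215 + i \sqrt{2}\right)}$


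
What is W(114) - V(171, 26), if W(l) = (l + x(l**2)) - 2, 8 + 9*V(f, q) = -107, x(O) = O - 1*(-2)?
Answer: 118105/9 ≈ 13123.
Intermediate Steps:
x(O) = 2 + O (x(O) = O + 2 = 2 + O)
V(f, q) = -115/9 (V(f, q) = -8/9 + (1/9)*(-107) = -8/9 - 107/9 = -115/9)
W(l) = l + l**2 (W(l) = (l + (2 + l**2)) - 2 = (2 + l + l**2) - 2 = l + l**2)
W(114) - V(171, 26) = 114*(1 + 114) - 1*(-115/9) = 114*115 + 115/9 = 13110 + 115/9 = 118105/9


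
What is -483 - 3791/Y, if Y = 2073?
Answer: -1005050/2073 ≈ -484.83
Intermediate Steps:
-483 - 3791/Y = -483 - 3791/2073 = -1005050/2073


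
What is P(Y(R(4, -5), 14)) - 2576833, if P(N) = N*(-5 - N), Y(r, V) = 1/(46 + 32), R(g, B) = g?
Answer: -15677452363/6084 ≈ -2.5768e+6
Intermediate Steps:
Y(r, V) = 1/78
P(Y(R(4, -5), 14)) - 2576833 = -1*1/78*(5 + 1/78) - 2576833 = -1*1/78*391/78 - 2576833 = -391/6084 - 2576833 = -15677452363/6084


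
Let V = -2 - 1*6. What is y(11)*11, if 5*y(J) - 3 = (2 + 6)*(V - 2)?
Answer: -847/5 ≈ -169.40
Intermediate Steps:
V = -8 (V = -2 - 6 = -8)
y(J) = -77/5 (y(J) = 3/5 + ((2 + 6)*(-8 - 2))/5 = 3/5 + (8*(-10))/5 = 3/5 + (1/5)*(-80) = 3/5 - 16 = -77/5)
y(11)*11 = -77/5*11 = -847/5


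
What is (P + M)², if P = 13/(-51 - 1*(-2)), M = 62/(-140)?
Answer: 120409/240100 ≈ 0.50150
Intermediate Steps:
M = -31/70 (M = 62*(-1/140) = -31/70 ≈ -0.44286)
P = -13/49 (P = 13/(-51 + 2) = 13/(-49) = 13*(-1/49) = -13/49 ≈ -0.26531)
(P + M)² = (-13/49 - 31/70)² = (-347/490)² = 120409/240100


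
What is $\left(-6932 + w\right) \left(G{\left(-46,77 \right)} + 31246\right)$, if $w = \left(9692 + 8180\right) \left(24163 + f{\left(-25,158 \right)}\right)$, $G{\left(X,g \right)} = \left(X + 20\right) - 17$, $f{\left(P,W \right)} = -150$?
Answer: $13390873665012$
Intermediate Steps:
$G{\left(X,g \right)} = 3 + X$ ($G{\left(X,g \right)} = \left(20 + X\right) - 17 = 3 + X$)
$w = 429160336$ ($w = \left(9692 + 8180\right) \left(24163 - 150\right) = 17872 \cdot 24013 = 429160336$)
$\left(-6932 + w\right) \left(G{\left(-46,77 \right)} + 31246\right) = \left(-6932 + 429160336\right) \left(\left(3 - 46\right) + 31246\right) = 429153404 \left(-43 + 31246\right) = 429153404 \cdot 31203 = 13390873665012$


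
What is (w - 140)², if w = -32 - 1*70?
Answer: 58564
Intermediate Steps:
w = -102 (w = -32 - 70 = -102)
(w - 140)² = (-102 - 140)² = (-242)² = 58564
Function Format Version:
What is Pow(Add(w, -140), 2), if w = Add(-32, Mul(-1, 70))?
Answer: 58564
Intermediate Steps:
w = -102 (w = Add(-32, -70) = -102)
Pow(Add(w, -140), 2) = Pow(Add(-102, -140), 2) = Pow(-242, 2) = 58564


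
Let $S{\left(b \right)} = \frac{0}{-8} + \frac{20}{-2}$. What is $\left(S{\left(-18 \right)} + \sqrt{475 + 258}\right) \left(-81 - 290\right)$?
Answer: $3710 - 371 \sqrt{733} \approx -6334.4$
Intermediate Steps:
$S{\left(b \right)} = -10$ ($S{\left(b \right)} = 0 \left(- \frac{1}{8}\right) + 20 \left(- \frac{1}{2}\right) = 0 - 10 = -10$)
$\left(S{\left(-18 \right)} + \sqrt{475 + 258}\right) \left(-81 - 290\right) = \left(-10 + \sqrt{475 + 258}\right) \left(-81 - 290\right) = \left(-10 + \sqrt{733}\right) \left(-81 - 290\right) = \left(-10 + \sqrt{733}\right) \left(-371\right) = 3710 - 371 \sqrt{733}$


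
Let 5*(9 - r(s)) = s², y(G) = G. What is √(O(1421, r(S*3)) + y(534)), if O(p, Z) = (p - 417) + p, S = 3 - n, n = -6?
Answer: √2959 ≈ 54.397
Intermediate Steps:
S = 9 (S = 3 - 1*(-6) = 3 + 6 = 9)
r(s) = 9 - s²/5
O(p, Z) = -417 + 2*p (O(p, Z) = (-417 + p) + p = -417 + 2*p)
√(O(1421, r(S*3)) + y(534)) = √((-417 + 2*1421) + 534) = √((-417 + 2842) + 534) = √(2425 + 534) = √2959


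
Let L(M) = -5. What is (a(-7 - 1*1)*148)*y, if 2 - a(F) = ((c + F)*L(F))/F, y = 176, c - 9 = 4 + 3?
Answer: -78144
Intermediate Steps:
c = 16 (c = 9 + (4 + 3) = 9 + 7 = 16)
a(F) = 2 - (-80 - 5*F)/F (a(F) = 2 - (16 + F)*(-5)/F = 2 - (-80 - 5*F)/F)
(a(-7 - 1*1)*148)*y = ((7 + 80/(-7 - 1*1))*148)*176 = ((7 + 80/(-7 - 1))*148)*176 = ((7 + 80/(-8))*148)*176 = ((7 + 80*(-1/8))*148)*176 = ((7 - 10)*148)*176 = -3*148*176 = -444*176 = -78144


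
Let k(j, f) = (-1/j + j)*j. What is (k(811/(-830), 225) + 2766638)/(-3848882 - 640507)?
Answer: -1905936887021/3092740082100 ≈ -0.61626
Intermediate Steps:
k(j, f) = j*(j - 1/j) (k(j, f) = (j - 1/j)*j = j*(j - 1/j))
(k(811/(-830), 225) + 2766638)/(-3848882 - 640507) = ((-1 + (811/(-830))²) + 2766638)/(-3848882 - 640507) = ((-1 + (811*(-1/830))²) + 2766638)/(-4489389) = ((-1 + (-811/830)²) + 2766638)*(-1/4489389) = ((-1 + 657721/688900) + 2766638)*(-1/4489389) = (-31179/688900 + 2766638)*(-1/4489389) = (1905936887021/688900)*(-1/4489389) = -1905936887021/3092740082100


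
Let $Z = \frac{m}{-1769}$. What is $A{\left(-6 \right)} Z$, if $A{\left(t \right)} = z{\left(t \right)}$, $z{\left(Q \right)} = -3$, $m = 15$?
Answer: $\frac{45}{1769} \approx 0.025438$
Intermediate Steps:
$Z = - \frac{15}{1769}$ ($Z = \frac{15}{-1769} = 15 \left(- \frac{1}{1769}\right) = - \frac{15}{1769} \approx -0.0084794$)
$A{\left(t \right)} = -3$
$A{\left(-6 \right)} Z = \left(-3\right) \left(- \frac{15}{1769}\right) = \frac{45}{1769}$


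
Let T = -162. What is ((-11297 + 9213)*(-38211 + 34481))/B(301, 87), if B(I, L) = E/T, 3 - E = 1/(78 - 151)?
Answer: -4596364116/11 ≈ -4.1785e+8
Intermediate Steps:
E = 220/73 (E = 3 - 1/(78 - 151) = 3 - 1/(-73) = 3 - 1*(-1/73) = 3 + 1/73 = 220/73 ≈ 3.0137)
B(I, L) = -110/5913 (B(I, L) = (220/73)/(-162) = (220/73)*(-1/162) = -110/5913)
((-11297 + 9213)*(-38211 + 34481))/B(301, 87) = ((-11297 + 9213)*(-38211 + 34481))/(-110/5913) = -2084*(-3730)*(-5913/110) = 7773320*(-5913/110) = -4596364116/11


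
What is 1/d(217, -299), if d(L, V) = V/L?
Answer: -217/299 ≈ -0.72575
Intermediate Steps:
1/d(217, -299) = 1/(-299/217) = -217/299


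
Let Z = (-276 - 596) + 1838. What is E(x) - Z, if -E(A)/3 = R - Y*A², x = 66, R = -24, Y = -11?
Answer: -144642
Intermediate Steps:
E(A) = 72 - 33*A² (E(A) = -3*(-24 - (-11)*A²) = -3*(-24 + 11*A²) = 72 - 33*A²)
Z = 966 (Z = -872 + 1838 = 966)
E(x) - Z = (72 - 33*66²) - 1*966 = (72 - 33*4356) - 966 = (72 - 143748) - 966 = -143676 - 966 = -144642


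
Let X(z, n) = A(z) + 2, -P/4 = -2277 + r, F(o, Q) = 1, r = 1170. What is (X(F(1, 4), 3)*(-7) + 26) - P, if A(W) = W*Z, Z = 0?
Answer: -4416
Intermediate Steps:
P = 4428 (P = -4*(-2277 + 1170) = -4*(-1107) = 4428)
A(W) = 0 (A(W) = W*0 = 0)
X(z, n) = 2 (X(z, n) = 0 + 2 = 2)
(X(F(1, 4), 3)*(-7) + 26) - P = (2*(-7) + 26) - 1*4428 = (-14 + 26) - 4428 = 12 - 4428 = -4416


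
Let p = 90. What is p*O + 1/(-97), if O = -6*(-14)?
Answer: 733319/97 ≈ 7560.0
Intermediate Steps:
O = 84
p*O + 1/(-97) = 90*84 + 1/(-97) = 7560 - 1/97 = 733319/97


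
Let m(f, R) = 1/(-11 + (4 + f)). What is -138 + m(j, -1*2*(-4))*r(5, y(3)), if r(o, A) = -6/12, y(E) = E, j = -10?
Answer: -4691/34 ≈ -137.97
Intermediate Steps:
r(o, A) = -½ (r(o, A) = -6*1/12 = -½)
m(f, R) = 1/(-7 + f)
-138 + m(j, -1*2*(-4))*r(5, y(3)) = -138 - ½/(-7 - 10) = -138 - ½/(-17) = -138 - 1/17*(-½) = -138 + 1/34 = -4691/34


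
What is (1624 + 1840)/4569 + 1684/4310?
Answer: 11312018/9846195 ≈ 1.1489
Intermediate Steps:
(1624 + 1840)/4569 + 1684/4310 = 3464*(1/4569) + 1684*(1/4310) = 3464/4569 + 842/2155 = 11312018/9846195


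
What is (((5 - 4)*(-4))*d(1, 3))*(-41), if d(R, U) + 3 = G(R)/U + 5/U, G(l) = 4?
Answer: 0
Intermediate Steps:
d(R, U) = -3 + 9/U (d(R, U) = -3 + (4/U + 5/U) = -3 + 9/U)
(((5 - 4)*(-4))*d(1, 3))*(-41) = (((5 - 4)*(-4))*(-3 + 9/3))*(-41) = ((1*(-4))*(-3 + 9*(⅓)))*(-41) = -4*(-3 + 3)*(-41) = -4*0*(-41) = 0*(-41) = 0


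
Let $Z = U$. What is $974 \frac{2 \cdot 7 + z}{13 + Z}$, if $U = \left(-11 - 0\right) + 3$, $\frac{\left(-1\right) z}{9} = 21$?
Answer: $-34090$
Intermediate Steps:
$z = -189$ ($z = \left(-9\right) 21 = -189$)
$U = -8$ ($U = \left(-11 + 0\right) + 3 = -11 + 3 = -8$)
$Z = -8$
$974 \frac{2 \cdot 7 + z}{13 + Z} = 974 \frac{2 \cdot 7 - 189}{13 - 8} = 974 \frac{14 - 189}{5} = 974 \left(\left(-175\right) \frac{1}{5}\right) = 974 \left(-35\right) = -34090$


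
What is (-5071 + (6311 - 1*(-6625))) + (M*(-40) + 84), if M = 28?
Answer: 6829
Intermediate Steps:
(-5071 + (6311 - 1*(-6625))) + (M*(-40) + 84) = (-5071 + (6311 - 1*(-6625))) + (28*(-40) + 84) = (-5071 + (6311 + 6625)) + (-1120 + 84) = (-5071 + 12936) - 1036 = 7865 - 1036 = 6829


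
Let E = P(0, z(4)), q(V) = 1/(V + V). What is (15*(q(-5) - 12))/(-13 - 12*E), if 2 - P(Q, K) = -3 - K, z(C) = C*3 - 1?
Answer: 363/410 ≈ 0.88537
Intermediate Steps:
z(C) = -1 + 3*C (z(C) = 3*C - 1 = -1 + 3*C)
q(V) = 1/(2*V)
P(Q, K) = 5 + K (P(Q, K) = 2 - (-3 - K) = 2 + (3 + K) = 5 + K)
E = 16 (E = 5 + (-1 + 3*4) = 5 + (-1 + 12) = 5 + 11 = 16)
(15*(q(-5) - 12))/(-13 - 12*E) = (15*((1/2)/(-5) - 12))/(-13 - 12*16) = (15*((1/2)*(-1/5) - 12))/(-13 - 192) = (15*(-1/10 - 12))/(-205) = (15*(-121/10))*(-1/205) = -363/2*(-1/205) = 363/410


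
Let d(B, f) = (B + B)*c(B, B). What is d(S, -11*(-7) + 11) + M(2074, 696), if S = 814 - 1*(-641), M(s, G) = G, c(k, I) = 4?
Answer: 12336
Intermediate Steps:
S = 1455 (S = 814 + 641 = 1455)
d(B, f) = 8*B (d(B, f) = (B + B)*4 = (2*B)*4 = 8*B)
d(S, -11*(-7) + 11) + M(2074, 696) = 8*1455 + 696 = 11640 + 696 = 12336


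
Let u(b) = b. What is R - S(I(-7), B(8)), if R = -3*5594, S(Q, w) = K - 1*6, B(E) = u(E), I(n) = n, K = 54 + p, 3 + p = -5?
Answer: -16822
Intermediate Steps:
p = -8 (p = -3 - 5 = -8)
K = 46 (K = 54 - 8 = 46)
B(E) = E
S(Q, w) = 40 (S(Q, w) = 46 - 1*6 = 46 - 6 = 40)
R = -16782
R - S(I(-7), B(8)) = -16782 - 1*40 = -16782 - 40 = -16822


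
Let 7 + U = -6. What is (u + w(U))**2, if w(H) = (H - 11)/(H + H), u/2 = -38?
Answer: 952576/169 ≈ 5636.5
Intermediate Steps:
u = -76 (u = 2*(-38) = -76)
U = -13 (U = -7 - 6 = -13)
w(H) = (-11 + H)/(2*H) (w(H) = (-11 + H)/((2*H)) = (-11 + H)*(1/(2*H)) = (-11 + H)/(2*H))
(u + w(U))**2 = (-76 + (1/2)*(-11 - 13)/(-13))**2 = (-76 + (1/2)*(-1/13)*(-24))**2 = (-76 + 12/13)**2 = (-976/13)**2 = 952576/169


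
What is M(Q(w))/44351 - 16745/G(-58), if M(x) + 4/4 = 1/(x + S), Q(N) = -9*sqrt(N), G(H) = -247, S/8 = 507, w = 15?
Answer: 4072217686893080/60067966742979 + sqrt(15)/81063382919 ≈ 67.793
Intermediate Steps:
S = 4056 (S = 8*507 = 4056)
M(x) = -1 + 1/(4056 + x) (M(x) = -1 + 1/(x + 4056) = -1 + 1/(4056 + x))
M(Q(w))/44351 - 16745/G(-58) = ((-4055 - (-9)*sqrt(15))/(4056 - 9*sqrt(15)))/44351 - 16745/(-247) = ((-4055 + 9*sqrt(15))/(4056 - 9*sqrt(15)))*(1/44351) - 16745*(-1/247) = (-4055 + 9*sqrt(15))/(44351*(4056 - 9*sqrt(15))) + 16745/247 = 16745/247 + (-4055 + 9*sqrt(15))/(44351*(4056 - 9*sqrt(15)))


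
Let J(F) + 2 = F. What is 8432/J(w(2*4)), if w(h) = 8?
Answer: 4216/3 ≈ 1405.3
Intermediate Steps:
J(F) = -2 + F
8432/J(w(2*4)) = 8432/(-2 + 8) = 8432/6 = 8432*(⅙) = 4216/3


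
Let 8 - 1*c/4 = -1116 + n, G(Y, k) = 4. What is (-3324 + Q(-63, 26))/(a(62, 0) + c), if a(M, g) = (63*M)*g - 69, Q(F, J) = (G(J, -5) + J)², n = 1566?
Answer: 2424/1837 ≈ 1.3195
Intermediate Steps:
Q(F, J) = (4 + J)²
c = -1768 (c = 32 - 4*(-1116 + 1566) = 32 - 4*450 = 32 - 1800 = -1768)
a(M, g) = -69 + 63*M*g (a(M, g) = 63*M*g - 69 = -69 + 63*M*g)
(-3324 + Q(-63, 26))/(a(62, 0) + c) = (-3324 + (4 + 26)²)/((-69 + 63*62*0) - 1768) = (-3324 + 30²)/((-69 + 0) - 1768) = (-3324 + 900)/(-69 - 1768) = -2424/(-1837) = -2424*(-1/1837) = 2424/1837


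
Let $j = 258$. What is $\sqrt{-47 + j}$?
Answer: $\sqrt{211} \approx 14.526$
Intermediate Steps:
$\sqrt{-47 + j} = \sqrt{-47 + 258} = \sqrt{211}$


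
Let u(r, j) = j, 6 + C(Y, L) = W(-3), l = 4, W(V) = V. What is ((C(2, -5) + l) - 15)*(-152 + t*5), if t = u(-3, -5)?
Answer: 3540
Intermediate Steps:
C(Y, L) = -9 (C(Y, L) = -6 - 3 = -9)
t = -5
((C(2, -5) + l) - 15)*(-152 + t*5) = ((-9 + 4) - 15)*(-152 - 5*5) = (-5 - 15)*(-152 - 25) = -20*(-177) = 3540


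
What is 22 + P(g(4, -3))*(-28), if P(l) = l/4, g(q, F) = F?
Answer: 43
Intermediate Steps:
P(l) = l/4 (P(l) = l*(¼) = l/4)
22 + P(g(4, -3))*(-28) = 22 + ((¼)*(-3))*(-28) = 22 - ¾*(-28) = 22 + 21 = 43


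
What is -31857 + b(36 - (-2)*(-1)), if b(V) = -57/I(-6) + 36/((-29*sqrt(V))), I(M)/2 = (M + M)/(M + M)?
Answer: -63771/2 - 18*sqrt(34)/493 ≈ -31886.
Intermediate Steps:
I(M) = 2 (I(M) = 2*((M + M)/(M + M)) = 2*((2*M)/((2*M))) = 2*((2*M)*(1/(2*M))) = 2*1 = 2)
b(V) = -57/2 - 36/(29*sqrt(V)) (b(V) = -57/2 + 36/((-29*sqrt(V))) = -57*1/2 + 36*(-1/(29*sqrt(V))) = -57/2 - 36/(29*sqrt(V)))
-31857 + b(36 - (-2)*(-1)) = -31857 + (-57/2 - 36/(29*sqrt(36 - (-2)*(-1)))) = -31857 + (-57/2 - 36/(29*sqrt(36 - 1*2))) = -31857 + (-57/2 - 36/(29*sqrt(36 - 2))) = -31857 + (-57/2 - 18*sqrt(34)/493) = -63771/2 - 18*sqrt(34)/493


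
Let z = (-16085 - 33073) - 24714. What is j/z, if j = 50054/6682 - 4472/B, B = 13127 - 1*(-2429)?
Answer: -31198255/319943300976 ≈ -9.7512e-5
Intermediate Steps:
B = 15556 (B = 13127 + 2429 = 15556)
z = -73872 (z = -49158 - 24714 = -73872)
j = 93594765/12993149 (j = 50054/6682 - 4472/15556 = 50054*(1/6682) - 4472*1/15556 = 25027/3341 - 1118/3889 = 93594765/12993149 ≈ 7.2034)
j/z = (93594765/12993149)/(-73872) = (93594765/12993149)*(-1/73872) = -31198255/319943300976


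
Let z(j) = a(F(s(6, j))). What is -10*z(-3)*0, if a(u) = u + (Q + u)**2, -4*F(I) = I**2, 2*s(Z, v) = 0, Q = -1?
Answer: 0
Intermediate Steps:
s(Z, v) = 0 (s(Z, v) = (1/2)*0 = 0)
F(I) = -I**2/4
a(u) = u + (-1 + u)**2
z(j) = 1 (z(j) = -1/4*0**2 + (-1 - 1/4*0**2)**2 = -1/4*0 + (-1 - 1/4*0)**2 = 0 + (-1 + 0)**2 = 0 + (-1)**2 = 0 + 1 = 1)
-10*z(-3)*0 = -10*1*0 = -10*0 = 0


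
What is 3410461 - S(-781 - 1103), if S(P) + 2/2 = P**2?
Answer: -138994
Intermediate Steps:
S(P) = -1 + P**2
3410461 - S(-781 - 1103) = 3410461 - (-1 + (-781 - 1103)**2) = 3410461 - (-1 + (-1884)**2) = 3410461 - (-1 + 3549456) = 3410461 - 1*3549455 = 3410461 - 3549455 = -138994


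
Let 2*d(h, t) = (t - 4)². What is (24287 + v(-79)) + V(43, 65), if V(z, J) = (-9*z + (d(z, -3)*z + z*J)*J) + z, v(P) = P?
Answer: 548033/2 ≈ 2.7402e+5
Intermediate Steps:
d(h, t) = (-4 + t)²/2 (d(h, t) = (t - 4)²/2 = (-4 + t)²/2)
V(z, J) = -8*z + J*(49*z/2 + J*z) (V(z, J) = (-9*z + (((-4 - 3)²/2)*z + z*J)*J) + z = (-9*z + (((½)*(-7)²)*z + J*z)*J) + z = (-9*z + (((½)*49)*z + J*z)*J) + z = (-9*z + (49*z/2 + J*z)*J) + z = (-9*z + J*(49*z/2 + J*z)) + z = -8*z + J*(49*z/2 + J*z))
(24287 + v(-79)) + V(43, 65) = (24287 - 79) + (½)*43*(-16 + 2*65² + 49*65) = 24208 + (½)*43*(-16 + 2*4225 + 3185) = 24208 + (½)*43*(-16 + 8450 + 3185) = 24208 + (½)*43*11619 = 24208 + 499617/2 = 548033/2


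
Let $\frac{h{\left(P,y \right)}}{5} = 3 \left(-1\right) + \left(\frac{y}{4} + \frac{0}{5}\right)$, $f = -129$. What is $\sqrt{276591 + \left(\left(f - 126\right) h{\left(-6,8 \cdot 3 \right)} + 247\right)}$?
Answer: $\sqrt{273013} \approx 522.51$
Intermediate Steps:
$h{\left(P,y \right)} = -15 + \frac{5 y}{4}$ ($h{\left(P,y \right)} = 5 \left(3 \left(-1\right) + \left(\frac{y}{4} + \frac{0}{5}\right)\right) = 5 \left(-3 + \left(y \frac{1}{4} + 0 \cdot \frac{1}{5}\right)\right) = 5 \left(-3 + \left(\frac{y}{4} + 0\right)\right) = 5 \left(-3 + \frac{y}{4}\right) = -15 + \frac{5 y}{4}$)
$\sqrt{276591 + \left(\left(f - 126\right) h{\left(-6,8 \cdot 3 \right)} + 247\right)} = \sqrt{276591 + \left(\left(-129 - 126\right) \left(-15 + \frac{5 \cdot 8 \cdot 3}{4}\right) + 247\right)} = \sqrt{276591 + \left(\left(-129 - 126\right) \left(-15 + \frac{5}{4} \cdot 24\right) + 247\right)} = \sqrt{276591 + \left(- 255 \left(-15 + 30\right) + 247\right)} = \sqrt{276591 + \left(\left(-255\right) 15 + 247\right)} = \sqrt{276591 + \left(-3825 + 247\right)} = \sqrt{276591 - 3578} = \sqrt{273013}$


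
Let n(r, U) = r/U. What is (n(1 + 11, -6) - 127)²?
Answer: 16641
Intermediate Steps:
(n(1 + 11, -6) - 127)² = ((1 + 11)/(-6) - 127)² = (12*(-⅙) - 127)² = (-2 - 127)² = (-129)² = 16641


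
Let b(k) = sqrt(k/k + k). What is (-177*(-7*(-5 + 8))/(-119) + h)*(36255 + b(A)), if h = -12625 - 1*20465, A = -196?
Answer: -20413776555/17 - 563061*I*sqrt(195)/17 ≈ -1.2008e+9 - 4.6251e+5*I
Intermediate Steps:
h = -33090 (h = -12625 - 20465 = -33090)
b(k) = sqrt(1 + k)
(-177*(-7*(-5 + 8))/(-119) + h)*(36255 + b(A)) = (-177*(-7*(-5 + 8))/(-119) - 33090)*(36255 + sqrt(1 - 196)) = (-177*(-7*3)*(-1)/119 - 33090)*(36255 + sqrt(-195)) = (-(-3717)*(-1)/119 - 33090)*(36255 + I*sqrt(195)) = (-177*3/17 - 33090)*(36255 + I*sqrt(195)) = (-531/17 - 33090)*(36255 + I*sqrt(195)) = -563061*(36255 + I*sqrt(195))/17 = -20413776555/17 - 563061*I*sqrt(195)/17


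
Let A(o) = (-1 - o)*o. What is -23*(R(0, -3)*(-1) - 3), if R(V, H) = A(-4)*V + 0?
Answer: 69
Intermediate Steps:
A(o) = o*(-1 - o)
R(V, H) = -12*V (R(V, H) = (-1*(-4)*(1 - 4))*V + 0 = (-1*(-4)*(-3))*V + 0 = -12*V + 0 = -12*V)
-23*(R(0, -3)*(-1) - 3) = -23*(-12*0*(-1) - 3) = -23*(0*(-1) - 3) = -23*(0 - 3) = -23*(-3) = 69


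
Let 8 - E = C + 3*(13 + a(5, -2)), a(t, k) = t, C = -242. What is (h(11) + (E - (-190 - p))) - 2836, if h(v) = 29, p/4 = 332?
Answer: -1093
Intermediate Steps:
p = 1328 (p = 4*332 = 1328)
E = 196 (E = 8 - (-242 + 3*(13 + 5)) = 8 - (-242 + 3*18) = 8 - (-242 + 54) = 8 - 1*(-188) = 8 + 188 = 196)
(h(11) + (E - (-190 - p))) - 2836 = (29 + (196 - (-190 - 1*1328))) - 2836 = (29 + (196 - (-190 - 1328))) - 2836 = (29 + (196 - 1*(-1518))) - 2836 = (29 + (196 + 1518)) - 2836 = (29 + 1714) - 2836 = 1743 - 2836 = -1093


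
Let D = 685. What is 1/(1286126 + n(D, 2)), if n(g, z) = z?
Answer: 1/1286128 ≈ 7.7753e-7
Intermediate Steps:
1/(1286126 + n(D, 2)) = 1/(1286126 + 2) = 1/1286128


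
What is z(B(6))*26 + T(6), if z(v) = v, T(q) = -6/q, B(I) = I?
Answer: 155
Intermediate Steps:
z(B(6))*26 + T(6) = 6*26 - 6/6 = 156 - 6*⅙ = 156 - 1 = 155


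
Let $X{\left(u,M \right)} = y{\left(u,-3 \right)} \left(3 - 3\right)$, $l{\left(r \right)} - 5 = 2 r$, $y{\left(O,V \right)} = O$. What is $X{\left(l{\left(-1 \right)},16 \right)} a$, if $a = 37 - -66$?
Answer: $0$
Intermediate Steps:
$l{\left(r \right)} = 5 + 2 r$
$a = 103$ ($a = 37 + 66 = 103$)
$X{\left(u,M \right)} = 0$ ($X{\left(u,M \right)} = u \left(3 - 3\right) = u 0 = 0$)
$X{\left(l{\left(-1 \right)},16 \right)} a = 0 \cdot 103 = 0$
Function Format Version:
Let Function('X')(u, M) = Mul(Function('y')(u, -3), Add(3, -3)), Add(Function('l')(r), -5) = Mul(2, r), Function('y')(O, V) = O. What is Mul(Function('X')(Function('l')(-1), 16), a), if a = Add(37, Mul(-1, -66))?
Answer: 0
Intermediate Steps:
Function('l')(r) = Add(5, Mul(2, r))
a = 103 (a = Add(37, 66) = 103)
Function('X')(u, M) = 0 (Function('X')(u, M) = Mul(u, Add(3, -3)) = Mul(u, 0) = 0)
Mul(Function('X')(Function('l')(-1), 16), a) = Mul(0, 103) = 0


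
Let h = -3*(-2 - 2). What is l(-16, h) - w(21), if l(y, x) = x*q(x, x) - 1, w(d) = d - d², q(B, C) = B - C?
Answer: 419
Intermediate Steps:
h = 12 (h = -3*(-4) = 12)
l(y, x) = -1 (l(y, x) = x*(x - x) - 1 = x*0 - 1 = 0 - 1 = -1)
l(-16, h) - w(21) = -1 - 21*(1 - 1*21) = -1 - 21*(1 - 21) = -1 - 21*(-20) = -1 - 1*(-420) = -1 + 420 = 419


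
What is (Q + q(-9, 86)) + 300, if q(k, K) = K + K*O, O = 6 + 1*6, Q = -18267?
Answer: -16849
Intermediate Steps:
O = 12 (O = 6 + 6 = 12)
q(k, K) = 13*K (q(k, K) = K + K*12 = K + 12*K = 13*K)
(Q + q(-9, 86)) + 300 = (-18267 + 13*86) + 300 = (-18267 + 1118) + 300 = -17149 + 300 = -16849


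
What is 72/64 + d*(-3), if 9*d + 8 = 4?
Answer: 59/24 ≈ 2.4583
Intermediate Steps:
d = -4/9 (d = -8/9 + (⅑)*4 = -8/9 + 4/9 = -4/9 ≈ -0.44444)
72/64 + d*(-3) = 72/64 - 4/9*(-3) = (1/64)*72 + 4/3 = 9/8 + 4/3 = 59/24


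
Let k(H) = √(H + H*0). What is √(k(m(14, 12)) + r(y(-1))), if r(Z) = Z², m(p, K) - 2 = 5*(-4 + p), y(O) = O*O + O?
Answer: √2*13^(¼) ≈ 2.6853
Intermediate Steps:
y(O) = O + O² (y(O) = O² + O = O + O²)
m(p, K) = -18 + 5*p (m(p, K) = 2 + 5*(-4 + p) = 2 + (-20 + 5*p) = -18 + 5*p)
k(H) = √H (k(H) = √(H + 0) = √H)
√(k(m(14, 12)) + r(y(-1))) = √(√(-18 + 5*14) + (-(1 - 1))²) = √(√(-18 + 70) + (-1*0)²) = √(√52 + 0²) = √(2*√13 + 0) = √(2*√13) = √2*13^(¼)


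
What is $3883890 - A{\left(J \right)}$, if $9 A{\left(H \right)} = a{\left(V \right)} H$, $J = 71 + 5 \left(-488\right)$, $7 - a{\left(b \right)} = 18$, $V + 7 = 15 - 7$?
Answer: $\frac{34928951}{9} \approx 3.881 \cdot 10^{6}$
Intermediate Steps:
$V = 1$ ($V = -7 + \left(15 - 7\right) = -7 + 8 = 1$)
$a{\left(b \right)} = -11$ ($a{\left(b \right)} = 7 - 18 = -11$)
$J = -2369$ ($J = 71 - 2440 = -2369$)
$A{\left(H \right)} = - \frac{11 H}{9}$ ($A{\left(H \right)} = \frac{\left(-11\right) H}{9} = - \frac{11 H}{9}$)
$3883890 - A{\left(J \right)} = 3883890 - \left(- \frac{11}{9}\right) \left(-2369\right) = 3883890 - \frac{26059}{9} = \frac{34928951}{9}$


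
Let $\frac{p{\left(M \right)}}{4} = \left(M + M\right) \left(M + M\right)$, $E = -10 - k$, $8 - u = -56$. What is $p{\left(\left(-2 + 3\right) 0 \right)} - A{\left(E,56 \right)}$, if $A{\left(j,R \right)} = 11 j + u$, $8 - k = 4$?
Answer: $90$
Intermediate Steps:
$u = 64$ ($u = 8 - -56 = 8 + 56 = 64$)
$k = 4$ ($k = 8 - 4 = 4$)
$E = -14$ ($E = -10 - 4 = -14$)
$A{\left(j,R \right)} = 64 + 11 j$ ($A{\left(j,R \right)} = 11 j + 64 = 64 + 11 j$)
$p{\left(M \right)} = 16 M^{2}$ ($p{\left(M \right)} = 4 \left(M + M\right) \left(M + M\right) = 4 \cdot 2 M 2 M = 4 \cdot 4 M^{2} = 16 M^{2}$)
$p{\left(\left(-2 + 3\right) 0 \right)} - A{\left(E,56 \right)} = 16 \left(\left(-2 + 3\right) 0\right)^{2} - \left(64 + 11 \left(-14\right)\right) = 16 \left(1 \cdot 0\right)^{2} - \left(64 - 154\right) = 16 \cdot 0^{2} - -90 = 16 \cdot 0 + 90 = 0 + 90 = 90$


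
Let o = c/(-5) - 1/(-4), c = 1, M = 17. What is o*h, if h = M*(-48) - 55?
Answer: -871/20 ≈ -43.550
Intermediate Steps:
o = 1/20 (o = 1/(-5) - 1/(-4) = 1*(-1/5) - 1*(-1/4) = -1/5 + 1/4 = 1/20 ≈ 0.050000)
h = -871 (h = 17*(-48) - 55 = -816 - 55 = -871)
o*h = (1/20)*(-871) = -871/20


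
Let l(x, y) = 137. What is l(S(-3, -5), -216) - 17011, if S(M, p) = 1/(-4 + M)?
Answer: -16874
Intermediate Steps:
l(S(-3, -5), -216) - 17011 = 137 - 17011 = -16874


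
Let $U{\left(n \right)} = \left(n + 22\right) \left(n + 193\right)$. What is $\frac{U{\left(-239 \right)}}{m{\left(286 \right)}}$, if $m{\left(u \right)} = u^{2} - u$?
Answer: $\frac{4991}{40755} \approx 0.12246$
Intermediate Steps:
$U{\left(n \right)} = \left(22 + n\right) \left(193 + n\right)$
$\frac{U{\left(-239 \right)}}{m{\left(286 \right)}} = \frac{4246 + \left(-239\right)^{2} + 215 \left(-239\right)}{286 \left(-1 + 286\right)} = \frac{4246 + 57121 - 51385}{286 \cdot 285} = \frac{9982}{81510} = 9982 \cdot \frac{1}{81510} = \frac{4991}{40755}$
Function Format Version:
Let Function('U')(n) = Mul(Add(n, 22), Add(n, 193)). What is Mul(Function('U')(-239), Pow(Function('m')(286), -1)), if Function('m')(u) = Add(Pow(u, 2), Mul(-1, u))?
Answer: Rational(4991, 40755) ≈ 0.12246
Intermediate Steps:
Function('U')(n) = Mul(Add(22, n), Add(193, n))
Mul(Function('U')(-239), Pow(Function('m')(286), -1)) = Mul(Add(4246, Pow(-239, 2), Mul(215, -239)), Pow(Mul(286, Add(-1, 286)), -1)) = Mul(Add(4246, 57121, -51385), Pow(Mul(286, 285), -1)) = Mul(9982, Pow(81510, -1)) = Mul(9982, Rational(1, 81510)) = Rational(4991, 40755)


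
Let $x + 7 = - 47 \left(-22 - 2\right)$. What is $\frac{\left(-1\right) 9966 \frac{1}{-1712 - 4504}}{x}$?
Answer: $\frac{1661}{1161356} \approx 0.0014302$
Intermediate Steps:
$x = 1121$ ($x = -7 - 47 \left(-22 - 2\right) = -7 - -1128 = -7 + 1128 = 1121$)
$\frac{\left(-1\right) 9966 \frac{1}{-1712 - 4504}}{x} = \frac{\left(-1\right) 9966 \frac{1}{-1712 - 4504}}{1121} = - \frac{9966}{-6216} \cdot \frac{1}{1121} = \left(-9966\right) \left(- \frac{1}{6216}\right) \frac{1}{1121} = \frac{1661}{1036} \cdot \frac{1}{1121} = \frac{1661}{1161356}$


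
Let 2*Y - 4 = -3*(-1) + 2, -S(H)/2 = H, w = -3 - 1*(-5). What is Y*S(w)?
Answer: -18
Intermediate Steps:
w = 2 (w = -3 + 5 = 2)
S(H) = -2*H
Y = 9/2 (Y = 2 + (-3*(-1) + 2)/2 = 2 + (3 + 2)/2 = 2 + (1/2)*5 = 2 + 5/2 = 9/2 ≈ 4.5000)
Y*S(w) = 9*(-2*2)/2 = (9/2)*(-4) = -18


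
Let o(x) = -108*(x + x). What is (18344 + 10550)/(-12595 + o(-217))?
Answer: 28894/34277 ≈ 0.84296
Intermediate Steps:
o(x) = -216*x
(18344 + 10550)/(-12595 + o(-217)) = (18344 + 10550)/(-12595 - 216*(-217)) = 28894/(-12595 + 46872) = 28894/34277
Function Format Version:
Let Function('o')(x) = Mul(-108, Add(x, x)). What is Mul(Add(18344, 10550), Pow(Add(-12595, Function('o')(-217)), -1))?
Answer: Rational(28894, 34277) ≈ 0.84296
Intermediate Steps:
Function('o')(x) = Mul(-216, x) (Function('o')(x) = Mul(-108, Mul(2, x)) = Mul(-216, x))
Mul(Add(18344, 10550), Pow(Add(-12595, Function('o')(-217)), -1)) = Mul(Add(18344, 10550), Pow(Add(-12595, Mul(-216, -217)), -1)) = Mul(28894, Pow(Add(-12595, 46872), -1)) = Mul(28894, Pow(34277, -1)) = Mul(28894, Rational(1, 34277)) = Rational(28894, 34277)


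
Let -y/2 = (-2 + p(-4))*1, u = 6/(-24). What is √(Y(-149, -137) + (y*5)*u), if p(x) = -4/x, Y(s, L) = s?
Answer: I*√606/2 ≈ 12.309*I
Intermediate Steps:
u = -¼ (u = 6*(-1/24) = -¼ ≈ -0.25000)
y = 2 (y = -2*(-2 - 4/(-4)) = -2*(-2 - 4*(-¼)) = -2*(-2 + 1) = -(-2) = -2*(-1) = 2)
√(Y(-149, -137) + (y*5)*u) = √(-149 + (2*5)*(-¼)) = √(-149 + 10*(-¼)) = √(-149 - 5/2) = √(-303/2) = I*√606/2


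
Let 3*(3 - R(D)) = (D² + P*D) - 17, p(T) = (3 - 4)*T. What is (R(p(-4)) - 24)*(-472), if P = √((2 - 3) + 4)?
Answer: 29264/3 + 1888*√3/3 ≈ 10845.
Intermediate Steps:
P = √3 (P = √(-1 + 4) = √3 ≈ 1.7320)
p(T) = -T
R(D) = 26/3 - D²/3 - D*√3/3 (R(D) = 3 - ((D² + √3*D) - 17)/3 = 3 - ((D² + D*√3) - 17)/3 = 3 - (-17 + D² + D*√3)/3 = 3 + (17/3 - D²/3 - D*√3/3) = 26/3 - D²/3 - D*√3/3)
(R(p(-4)) - 24)*(-472) = ((26/3 - (-1*(-4))²/3 - (-1*(-4))*√3/3) - 24)*(-472) = ((26/3 - ⅓*4² - ⅓*4*√3) - 24)*(-472) = ((26/3 - ⅓*16 - 4*√3/3) - 24)*(-472) = ((26/3 - 16/3 - 4*√3/3) - 24)*(-472) = ((10/3 - 4*√3/3) - 24)*(-472) = (-62/3 - 4*√3/3)*(-472) = 29264/3 + 1888*√3/3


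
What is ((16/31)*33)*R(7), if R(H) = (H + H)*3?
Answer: 22176/31 ≈ 715.35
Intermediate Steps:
R(H) = 6*H (R(H) = (2*H)*3 = 6*H)
((16/31)*33)*R(7) = ((16/31)*33)*(6*7) = ((16*(1/31))*33)*42 = ((16/31)*33)*42 = (528/31)*42 = 22176/31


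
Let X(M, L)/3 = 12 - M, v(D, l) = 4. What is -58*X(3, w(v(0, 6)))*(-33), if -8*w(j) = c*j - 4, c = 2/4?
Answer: 51678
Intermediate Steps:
c = ½ (c = 2*(¼) = ½ ≈ 0.50000)
w(j) = ½ - j/16 (w(j) = -(j/2 - 4)/8 = -(-4 + j/2)/8 = ½ - j/16)
X(M, L) = 36 - 3*M (X(M, L) = 3*(12 - M) = 36 - 3*M)
-58*X(3, w(v(0, 6)))*(-33) = -58*(36 - 3*3)*(-33) = -58*(36 - 9)*(-33) = -58*27*(-33) = -1566*(-33) = 51678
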